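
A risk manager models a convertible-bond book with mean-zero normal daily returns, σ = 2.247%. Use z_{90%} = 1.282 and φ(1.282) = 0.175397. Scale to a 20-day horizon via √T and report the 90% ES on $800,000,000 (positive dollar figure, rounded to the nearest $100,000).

$141,000,000

σ_{20d} = 2.247% × √20 = 10.049%.
ES multiplier = φ(z)/(1−α) = 0.175397/0.1 = 1.754.
ES = 10.049% × 1.754 = 17.626%; on $800,000,000: $141,008,000.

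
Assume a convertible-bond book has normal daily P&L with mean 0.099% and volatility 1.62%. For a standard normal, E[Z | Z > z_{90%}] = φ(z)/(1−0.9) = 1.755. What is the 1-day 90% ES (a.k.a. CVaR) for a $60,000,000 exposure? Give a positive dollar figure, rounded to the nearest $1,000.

ES = −(0.099%) + 1.62% × 1.755 = 2.744%.
On $60,000,000: 0.02744 × $60,000,000 = $1,646,400.

$1,646,000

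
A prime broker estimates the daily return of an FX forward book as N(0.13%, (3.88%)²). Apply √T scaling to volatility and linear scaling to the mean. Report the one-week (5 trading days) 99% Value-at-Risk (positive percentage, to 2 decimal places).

At 99%, z = 2.326.
σ_{5d} = 3.88% × √5 = 8.676%; μ_{5d} = 5 × 0.13% = 0.650%.
VaR = −(0.650%) + 2.326 × 8.676% = 19.530%.

19.53%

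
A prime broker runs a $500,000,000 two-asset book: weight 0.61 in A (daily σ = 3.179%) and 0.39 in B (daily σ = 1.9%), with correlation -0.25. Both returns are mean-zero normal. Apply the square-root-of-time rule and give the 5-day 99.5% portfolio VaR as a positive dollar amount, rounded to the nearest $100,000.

σ_p = √(0.61²·3.179² + 0.39²·1.9² + 2·-0.25·0.61·0.39·3.179·1.9) = 1.895%.
σ_{5d} = 1.895% × √5 = 4.237%.
z(99.5%) = 2.576.
VaR = 2.576 × 4.237% = 10.915%; on $500,000,000 that is $54,575,000.

$54,600,000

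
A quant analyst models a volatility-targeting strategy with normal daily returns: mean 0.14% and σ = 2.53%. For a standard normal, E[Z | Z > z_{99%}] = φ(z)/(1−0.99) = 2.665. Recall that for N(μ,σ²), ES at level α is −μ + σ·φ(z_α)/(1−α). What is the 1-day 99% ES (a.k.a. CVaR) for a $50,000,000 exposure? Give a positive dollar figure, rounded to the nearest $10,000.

$3,300,000

ES = −(0.14%) + 2.53% × 2.665 = 6.602%.
On $50,000,000: 0.06602 × $50,000,000 = $3,301,000.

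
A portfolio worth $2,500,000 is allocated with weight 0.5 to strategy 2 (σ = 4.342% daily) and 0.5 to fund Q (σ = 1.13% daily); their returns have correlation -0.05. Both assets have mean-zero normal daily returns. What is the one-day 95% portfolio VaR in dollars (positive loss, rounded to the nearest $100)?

$91,100

σ_p² = 0.5²·4.342² + 0.5²·1.13² + 2·-0.05·0.5·0.5·4.342·1.13 = 4.9098 (%²).
σ_p = √4.9098 = 2.216%.
At 95%, z = 1.645.
VaR = 1.645 × 2.216% = 3.645%; on $2,500,000 that is $91,125.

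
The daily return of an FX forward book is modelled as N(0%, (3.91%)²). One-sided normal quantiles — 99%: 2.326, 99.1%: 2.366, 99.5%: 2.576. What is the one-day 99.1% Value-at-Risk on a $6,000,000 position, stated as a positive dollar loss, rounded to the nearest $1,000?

$555,000

VaR = z·σ = 2.366 × 3.91% = 9.251%.
On $6,000,000: 0.09251 × $6,000,000 = $555,060.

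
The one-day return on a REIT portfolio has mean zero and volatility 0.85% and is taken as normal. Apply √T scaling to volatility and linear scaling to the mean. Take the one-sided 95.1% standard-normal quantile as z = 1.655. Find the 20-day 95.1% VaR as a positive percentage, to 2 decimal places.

6.29%

σ_{20d} = 0.85% × √20 = 3.801%.
VaR = 1.655 × 3.801% = 6.291%.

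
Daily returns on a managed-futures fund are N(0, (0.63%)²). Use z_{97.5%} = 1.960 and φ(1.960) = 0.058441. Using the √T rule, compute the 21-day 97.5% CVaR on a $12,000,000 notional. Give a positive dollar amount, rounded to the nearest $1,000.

σ_{21d} = 0.63% × √21 = 2.887%.
ES multiplier = φ(z)/(1−α) = 0.058441/0.025 = 2.338.
ES = 2.887% × 2.338 = 6.750%; on $12,000,000: $810,000.

$810,000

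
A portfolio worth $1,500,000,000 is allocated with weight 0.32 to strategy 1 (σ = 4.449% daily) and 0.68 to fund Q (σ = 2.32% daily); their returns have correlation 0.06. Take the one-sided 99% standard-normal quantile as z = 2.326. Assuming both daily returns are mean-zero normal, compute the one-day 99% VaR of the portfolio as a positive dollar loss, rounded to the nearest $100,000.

σ_p² = 0.32²·4.449² + 0.68²·2.32² + 2·0.06·0.32·0.68·4.449·2.32 = 4.7852 (%²).
σ_p = √4.7852 = 2.188%.
VaR = 2.326 × 2.188% = 5.089%; on $1,500,000,000 that is $76,335,000.

$76,300,000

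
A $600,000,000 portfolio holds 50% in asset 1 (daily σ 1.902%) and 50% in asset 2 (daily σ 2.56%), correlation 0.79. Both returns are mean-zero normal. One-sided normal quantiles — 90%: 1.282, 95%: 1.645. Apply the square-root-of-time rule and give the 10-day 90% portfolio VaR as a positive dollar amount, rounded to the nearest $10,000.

σ_p = √(0.5²·1.902² + 0.5²·2.56² + 2·0.79·0.5·0.5·1.902·2.56) = 2.113%.
σ_{10d} = 2.113% × √10 = 6.682%.
VaR = 1.282 × 6.682% = 8.566%; on $600,000,000 that is $51,396,000.

$51,400,000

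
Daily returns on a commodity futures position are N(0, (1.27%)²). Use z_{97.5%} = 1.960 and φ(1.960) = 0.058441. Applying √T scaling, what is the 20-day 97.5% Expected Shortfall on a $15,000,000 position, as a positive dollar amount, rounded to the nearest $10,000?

σ_{20d} = 1.27% × √20 = 5.680%.
ES multiplier = φ(z)/(1−α) = 0.058441/0.025 = 2.338.
ES = 5.680% × 2.338 = 13.280%; on $15,000,000: $1,992,000.

$1,990,000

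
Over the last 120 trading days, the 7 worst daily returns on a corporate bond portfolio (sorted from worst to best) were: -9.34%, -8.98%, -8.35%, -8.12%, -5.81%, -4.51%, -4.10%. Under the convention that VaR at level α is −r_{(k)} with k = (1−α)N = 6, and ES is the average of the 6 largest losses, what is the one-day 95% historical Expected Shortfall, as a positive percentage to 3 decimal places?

The 6 worst returns sum to -45.11%.
ES = −(-45.11%) / 6 = 7.5183…% ≈ 7.518%.

7.518%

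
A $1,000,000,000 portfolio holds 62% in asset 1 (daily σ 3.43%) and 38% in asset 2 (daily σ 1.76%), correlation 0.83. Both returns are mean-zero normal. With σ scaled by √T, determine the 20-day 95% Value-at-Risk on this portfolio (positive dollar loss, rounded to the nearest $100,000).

σ_p = √(0.62²·3.43² + 0.38²·1.76² + 2·0.83·0.62·0.38·3.43·1.76) = 2.708%.
σ_{20d} = 2.708% × √20 = 12.111%.
z(95%) = 1.645.
VaR = 1.645 × 12.111% = 19.923%; on $1,000,000,000 that is $199,230,000.

$199,200,000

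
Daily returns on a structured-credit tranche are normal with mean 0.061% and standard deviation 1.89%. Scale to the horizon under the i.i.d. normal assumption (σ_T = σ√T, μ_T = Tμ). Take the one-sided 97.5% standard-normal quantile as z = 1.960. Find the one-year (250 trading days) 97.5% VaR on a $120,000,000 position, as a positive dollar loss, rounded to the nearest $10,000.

$51,990,000

σ_{250d} = 1.89% × √250 = 29.884%; μ_{250d} = 250 × 0.061% = 15.250%.
VaR = −(15.250%) + 1.960 × 29.884% = 43.323%.
On $120,000,000: 0.43323 × $120,000,000 = $51,987,600.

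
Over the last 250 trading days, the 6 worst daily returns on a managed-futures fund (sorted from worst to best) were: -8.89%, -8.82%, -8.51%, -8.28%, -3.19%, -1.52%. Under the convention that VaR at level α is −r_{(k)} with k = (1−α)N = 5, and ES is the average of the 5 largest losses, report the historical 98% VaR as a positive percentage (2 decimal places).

3.19%

k = 5; the 5th lowest return is -3.19%, so VaR = 3.19%.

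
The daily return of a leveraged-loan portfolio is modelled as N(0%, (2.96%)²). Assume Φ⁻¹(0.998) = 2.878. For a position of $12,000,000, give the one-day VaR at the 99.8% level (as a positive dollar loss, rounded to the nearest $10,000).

$1,020,000

VaR = z·σ = 2.878 × 2.96% = 8.519%.
On $12,000,000: 0.08519 × $12,000,000 = $1,022,280.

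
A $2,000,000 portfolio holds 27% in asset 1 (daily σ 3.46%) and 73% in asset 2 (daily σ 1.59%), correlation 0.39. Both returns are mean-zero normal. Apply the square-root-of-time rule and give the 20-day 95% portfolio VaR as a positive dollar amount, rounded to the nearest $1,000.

σ_p = √(0.27²·3.46² + 0.73²·1.59² + 2·0.39·0.27·0.73·3.46·1.59) = 1.751%.
σ_{20d} = 1.751% × √20 = 7.831%.
z(95%) = 1.645.
VaR = 1.645 × 7.831% = 12.882%; on $2,000,000 that is $257,640.

$258,000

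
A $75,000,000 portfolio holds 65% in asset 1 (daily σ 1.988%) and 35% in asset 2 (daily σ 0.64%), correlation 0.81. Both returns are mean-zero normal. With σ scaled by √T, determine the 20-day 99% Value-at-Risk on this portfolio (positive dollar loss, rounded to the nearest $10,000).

σ_p = √(0.65²·1.988² + 0.35²·0.64² + 2·0.81·0.65·0.35·1.988·0.64) = 1.479%.
σ_{20d} = 1.479% × √20 = 6.614%.
z(99%) = 2.326.
VaR = 2.326 × 6.614% = 15.384%; on $75,000,000 that is $11,538,000.

$11,540,000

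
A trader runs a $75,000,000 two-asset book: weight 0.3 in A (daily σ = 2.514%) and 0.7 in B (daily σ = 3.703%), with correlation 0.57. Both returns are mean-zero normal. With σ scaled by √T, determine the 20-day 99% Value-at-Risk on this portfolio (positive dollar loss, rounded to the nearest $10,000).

$24,070,000

σ_p = √(0.3²·2.514² + 0.7²·3.703² + 2·0.57·0.3·0.7·2.514·3.703) = 3.085%.
σ_{20d} = 3.085% × √20 = 13.797%.
z(99%) = 2.326.
VaR = 2.326 × 13.797% = 32.092%; on $75,000,000 that is $24,069,000.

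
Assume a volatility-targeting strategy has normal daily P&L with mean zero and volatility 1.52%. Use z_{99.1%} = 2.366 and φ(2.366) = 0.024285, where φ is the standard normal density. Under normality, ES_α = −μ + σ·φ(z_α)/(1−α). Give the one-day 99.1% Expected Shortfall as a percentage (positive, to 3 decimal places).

4.101%

Tail multiplier: φ(z)/(1−α) = 0.024285 / 0.009 = 2.698.
ES = 1.52% × 2.698 = 4.101%.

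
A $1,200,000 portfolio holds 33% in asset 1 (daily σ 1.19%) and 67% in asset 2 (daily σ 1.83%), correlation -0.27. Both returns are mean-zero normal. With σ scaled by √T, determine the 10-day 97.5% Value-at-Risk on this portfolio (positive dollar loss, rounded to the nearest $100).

$87,900

σ_p = √(0.33²·1.19² + 0.67²·1.83² + 2·-0.27·0.33·0.67·1.19·1.83) = 1.182%.
σ_{10d} = 1.182% × √10 = 3.738%.
z(97.5%) = 1.960.
VaR = 1.960 × 3.738% = 7.326%; on $1,200,000 that is $87,912.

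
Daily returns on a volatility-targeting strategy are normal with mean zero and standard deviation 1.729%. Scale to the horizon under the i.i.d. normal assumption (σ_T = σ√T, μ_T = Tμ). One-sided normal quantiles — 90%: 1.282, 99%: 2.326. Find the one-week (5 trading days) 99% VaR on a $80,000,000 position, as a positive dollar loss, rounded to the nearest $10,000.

$7,190,000

σ_{5d} = 1.729% × √5 = 3.866%.
VaR = 2.326 × 3.866% = 8.992%.
On $80,000,000: 0.08992 × $80,000,000 = $7,193,600.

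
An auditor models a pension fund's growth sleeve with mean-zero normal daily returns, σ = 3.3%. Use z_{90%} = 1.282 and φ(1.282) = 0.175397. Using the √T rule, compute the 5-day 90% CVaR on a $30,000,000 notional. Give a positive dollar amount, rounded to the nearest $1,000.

σ_{5d} = 3.3% × √5 = 7.379%.
ES multiplier = φ(z)/(1−α) = 0.175397/0.1 = 1.754.
ES = 7.379% × 1.754 = 12.943%; on $30,000,000: $3,882,900.

$3,883,000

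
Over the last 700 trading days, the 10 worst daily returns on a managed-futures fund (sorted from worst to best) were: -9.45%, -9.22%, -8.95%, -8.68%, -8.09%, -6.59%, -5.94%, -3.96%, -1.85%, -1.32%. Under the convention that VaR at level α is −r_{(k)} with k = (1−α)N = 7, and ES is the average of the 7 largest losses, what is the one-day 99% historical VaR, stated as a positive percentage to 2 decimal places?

5.94%

k = 7; the 7th lowest return is -5.94%, so VaR = 5.94%.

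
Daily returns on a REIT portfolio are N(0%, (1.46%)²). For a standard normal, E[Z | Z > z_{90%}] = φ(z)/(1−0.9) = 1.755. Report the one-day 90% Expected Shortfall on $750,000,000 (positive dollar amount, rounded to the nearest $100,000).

$19,200,000

ES = 1.46% × 1.755 = 2.562%.
On $750,000,000: 0.02562 × $750,000,000 = $19,215,000.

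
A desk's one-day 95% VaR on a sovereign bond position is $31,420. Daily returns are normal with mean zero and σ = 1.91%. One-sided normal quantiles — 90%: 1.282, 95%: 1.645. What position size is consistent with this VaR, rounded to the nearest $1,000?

$1,000,000

VaR as a fraction of value: z·σ = 1.645 × 1.91% = 3.14195%.
Position = $31,420 / 0.0314195 = $1,000,016.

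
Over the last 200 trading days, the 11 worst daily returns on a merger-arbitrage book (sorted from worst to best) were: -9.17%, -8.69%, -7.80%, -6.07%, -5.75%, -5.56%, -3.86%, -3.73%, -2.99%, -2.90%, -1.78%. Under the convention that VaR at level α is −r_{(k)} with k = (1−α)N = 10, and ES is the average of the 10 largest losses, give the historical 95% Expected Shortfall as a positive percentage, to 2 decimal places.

The 10 worst returns sum to -56.52%.
ES = −(-56.52%) / 10 = 5.652% ≈ 5.65%.

5.65%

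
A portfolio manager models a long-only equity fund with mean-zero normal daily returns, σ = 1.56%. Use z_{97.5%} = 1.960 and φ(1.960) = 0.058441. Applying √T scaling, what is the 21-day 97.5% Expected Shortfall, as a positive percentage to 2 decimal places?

16.71%

σ_{21d} = 1.56% × √21 = 7.149%.
ES multiplier = φ(z)/(1−α) = 0.058441/0.025 = 2.338.
ES = 7.149% × 2.338 = 16.714%.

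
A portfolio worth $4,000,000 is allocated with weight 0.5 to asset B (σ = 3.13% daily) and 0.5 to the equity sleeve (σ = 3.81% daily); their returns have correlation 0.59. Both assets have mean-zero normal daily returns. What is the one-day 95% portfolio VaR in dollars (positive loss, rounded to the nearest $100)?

σ_p² = 0.5²·3.13² + 0.5²·3.81² + 2·0.59·0.5·0.5·3.13·3.81 = 9.5962 (%²).
σ_p = √9.5962 = 3.098%.
At 95%, z = 1.645.
VaR = 1.645 × 3.098% = 5.096%; on $4,000,000 that is $203,840.

$203,800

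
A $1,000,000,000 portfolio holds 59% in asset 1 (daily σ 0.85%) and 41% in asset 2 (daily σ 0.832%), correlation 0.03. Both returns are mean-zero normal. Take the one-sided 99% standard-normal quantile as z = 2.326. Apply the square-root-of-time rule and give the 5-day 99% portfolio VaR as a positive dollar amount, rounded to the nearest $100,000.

$32,000,000

σ_p = √(0.59²·0.85² + 0.41²·0.832² + 2·0.03·0.59·0.41·0.85·0.832) = 0.615%.
σ_{5d} = 0.615% × √5 = 1.375%.
VaR = 2.326 × 1.375% = 3.198%; on $1,000,000,000 that is $31,980,000.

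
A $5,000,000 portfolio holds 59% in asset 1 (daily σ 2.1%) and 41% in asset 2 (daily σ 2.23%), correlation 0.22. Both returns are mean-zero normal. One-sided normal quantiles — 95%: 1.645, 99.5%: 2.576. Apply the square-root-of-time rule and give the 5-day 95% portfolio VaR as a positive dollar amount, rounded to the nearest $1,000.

σ_p = √(0.59²·2.1² + 0.41²·2.23² + 2·0.22·0.59·0.41·2.1·2.23) = 1.694%.
σ_{5d} = 1.694% × √5 = 3.788%.
VaR = 1.645 × 3.788% = 6.231%; on $5,000,000 that is $311,550.

$312,000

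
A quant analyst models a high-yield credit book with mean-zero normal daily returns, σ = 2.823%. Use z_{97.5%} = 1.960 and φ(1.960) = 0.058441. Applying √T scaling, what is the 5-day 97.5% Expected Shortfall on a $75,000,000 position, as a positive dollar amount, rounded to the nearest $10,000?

$11,070,000

σ_{5d} = 2.823% × √5 = 6.312%.
ES multiplier = φ(z)/(1−α) = 0.058441/0.025 = 2.338.
ES = 6.312% × 2.338 = 14.757%; on $75,000,000: $11,067,750.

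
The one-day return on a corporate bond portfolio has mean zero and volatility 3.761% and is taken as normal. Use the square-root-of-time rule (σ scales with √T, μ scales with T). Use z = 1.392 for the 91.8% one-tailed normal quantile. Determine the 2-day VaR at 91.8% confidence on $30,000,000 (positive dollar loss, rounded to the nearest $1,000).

σ_{2d} = 3.761% × √2 = 5.319%.
VaR = 1.392 × 5.319% = 7.404%.
On $30,000,000: 0.07404 × $30,000,000 = $2,221,200.

$2,221,000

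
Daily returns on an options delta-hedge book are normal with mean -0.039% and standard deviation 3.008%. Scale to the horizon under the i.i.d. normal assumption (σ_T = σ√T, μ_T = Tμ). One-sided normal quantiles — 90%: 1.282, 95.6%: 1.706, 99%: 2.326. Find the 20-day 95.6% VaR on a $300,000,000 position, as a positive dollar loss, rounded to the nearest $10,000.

$71,190,000

σ_{20d} = 3.008% × √20 = 13.452%; μ_{20d} = 20 × -0.039% = -0.780%.
VaR = −(-0.780%) + 1.706 × 13.452% = 23.729%.
On $300,000,000: 0.23729 × $300,000,000 = $71,187,000.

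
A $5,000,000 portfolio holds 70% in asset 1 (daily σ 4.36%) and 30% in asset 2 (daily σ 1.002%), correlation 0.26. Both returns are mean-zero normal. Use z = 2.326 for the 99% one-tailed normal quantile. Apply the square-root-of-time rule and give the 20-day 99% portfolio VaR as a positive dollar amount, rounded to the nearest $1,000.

$1,635,000

σ_p = √(0.7²·4.36² + 0.3²·1.002² + 2·0.26·0.7·0.3·4.36·1.002) = 3.144%.
σ_{20d} = 3.144% × √20 = 14.060%.
VaR = 2.326 × 14.060% = 32.704%; on $5,000,000 that is $1,635,200.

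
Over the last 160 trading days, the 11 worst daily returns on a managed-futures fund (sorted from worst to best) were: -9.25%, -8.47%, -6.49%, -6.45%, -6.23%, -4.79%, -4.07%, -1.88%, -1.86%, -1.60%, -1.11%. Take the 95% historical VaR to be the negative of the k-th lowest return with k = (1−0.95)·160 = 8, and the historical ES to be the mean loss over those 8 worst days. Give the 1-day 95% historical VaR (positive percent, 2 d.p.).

1.88%

k = 8; the 8th lowest return is -1.88%, so VaR = 1.88%.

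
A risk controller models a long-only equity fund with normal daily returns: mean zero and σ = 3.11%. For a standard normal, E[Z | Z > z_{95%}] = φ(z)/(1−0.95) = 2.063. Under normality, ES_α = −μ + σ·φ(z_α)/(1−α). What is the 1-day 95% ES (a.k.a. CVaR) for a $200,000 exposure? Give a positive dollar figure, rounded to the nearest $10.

$12,830

ES = 3.11% × 2.063 = 6.416%.
On $200,000: 0.06416 × $200,000 = $12,832.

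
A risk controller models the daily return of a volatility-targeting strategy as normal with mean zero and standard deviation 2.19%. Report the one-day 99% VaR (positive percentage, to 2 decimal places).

At 99% one-sided, z = 2.326.
VaR = z·σ = 2.326 × 2.19% = 5.094%.

5.09%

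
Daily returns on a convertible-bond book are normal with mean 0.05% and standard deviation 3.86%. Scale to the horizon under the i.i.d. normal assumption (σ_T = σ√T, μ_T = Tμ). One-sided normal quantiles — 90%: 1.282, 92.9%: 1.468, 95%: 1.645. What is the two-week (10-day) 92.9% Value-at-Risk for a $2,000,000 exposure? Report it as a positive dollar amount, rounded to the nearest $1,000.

$348,000

σ_{10d} = 3.86% × √10 = 12.206%; μ_{10d} = 10 × 0.05% = 0.500%.
VaR = −(0.500%) + 1.468 × 12.206% = 17.418%.
On $2,000,000: 0.17418 × $2,000,000 = $348,360.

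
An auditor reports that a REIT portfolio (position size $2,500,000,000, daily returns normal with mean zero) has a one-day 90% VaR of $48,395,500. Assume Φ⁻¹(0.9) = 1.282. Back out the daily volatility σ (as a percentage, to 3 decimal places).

VaR as a fraction: $48,395,500 / $2,500,000,000 = 1.936%.
σ = VaR / z = 1.936% / 1.282 = 1.510%.

1.510%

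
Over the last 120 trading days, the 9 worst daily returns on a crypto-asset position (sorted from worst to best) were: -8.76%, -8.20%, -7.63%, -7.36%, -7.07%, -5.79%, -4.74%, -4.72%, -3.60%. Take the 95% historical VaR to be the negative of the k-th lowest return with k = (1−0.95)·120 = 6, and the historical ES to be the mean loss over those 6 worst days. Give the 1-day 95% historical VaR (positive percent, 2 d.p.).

k = 6; the 6th lowest return is -5.79%, so VaR = 5.79%.

5.79%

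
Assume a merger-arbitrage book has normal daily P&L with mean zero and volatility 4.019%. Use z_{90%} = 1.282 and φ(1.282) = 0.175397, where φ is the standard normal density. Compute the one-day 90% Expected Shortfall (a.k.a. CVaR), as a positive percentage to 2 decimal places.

7.05%

Tail multiplier: φ(z)/(1−α) = 0.175397 / 0.1 = 1.754.
ES = 4.019% × 1.754 = 7.049%.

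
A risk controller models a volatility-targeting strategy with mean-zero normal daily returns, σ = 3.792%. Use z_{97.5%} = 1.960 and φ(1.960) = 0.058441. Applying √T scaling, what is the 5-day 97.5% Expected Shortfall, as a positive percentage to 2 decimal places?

σ_{5d} = 3.792% × √5 = 8.479%.
ES multiplier = φ(z)/(1−α) = 0.058441/0.025 = 2.338.
ES = 8.479% × 2.338 = 19.824%.

19.82%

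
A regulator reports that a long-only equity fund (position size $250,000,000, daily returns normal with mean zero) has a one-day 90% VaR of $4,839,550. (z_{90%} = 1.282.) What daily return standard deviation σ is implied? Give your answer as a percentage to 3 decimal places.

VaR as a fraction: $4,839,550 / $250,000,000 = 1.936%.
σ = VaR / z = 1.936% / 1.282 = 1.510%.

1.510%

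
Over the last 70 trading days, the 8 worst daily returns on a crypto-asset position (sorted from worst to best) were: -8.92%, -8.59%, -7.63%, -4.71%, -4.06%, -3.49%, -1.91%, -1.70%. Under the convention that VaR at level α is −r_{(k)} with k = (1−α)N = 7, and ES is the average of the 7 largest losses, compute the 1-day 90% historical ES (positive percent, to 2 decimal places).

5.62%

The 7 worst returns sum to -39.31%.
ES = −(-39.31%) / 7 = 5.6157…% ≈ 5.62%.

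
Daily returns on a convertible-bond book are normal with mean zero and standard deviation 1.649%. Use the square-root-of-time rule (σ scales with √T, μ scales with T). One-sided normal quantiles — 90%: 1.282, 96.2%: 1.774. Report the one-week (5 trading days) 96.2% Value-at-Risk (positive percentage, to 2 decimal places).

σ_{5d} = 1.649% × √5 = 3.687%.
VaR = 1.774 × 3.687% = 6.541%.

6.54%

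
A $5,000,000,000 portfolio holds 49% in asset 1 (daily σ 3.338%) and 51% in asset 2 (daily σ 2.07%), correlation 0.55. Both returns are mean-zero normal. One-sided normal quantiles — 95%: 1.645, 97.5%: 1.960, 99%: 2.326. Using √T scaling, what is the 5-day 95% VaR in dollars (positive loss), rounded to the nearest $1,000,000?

$439,000,000

σ_p = √(0.49²·3.338² + 0.51²·2.07² + 2·0.55·0.49·0.51·3.338·2.07) = 2.385%.
σ_{5d} = 2.385% × √5 = 5.333%.
VaR = 1.645 × 5.333% = 8.773%; on $5,000,000,000 that is $438,650,000.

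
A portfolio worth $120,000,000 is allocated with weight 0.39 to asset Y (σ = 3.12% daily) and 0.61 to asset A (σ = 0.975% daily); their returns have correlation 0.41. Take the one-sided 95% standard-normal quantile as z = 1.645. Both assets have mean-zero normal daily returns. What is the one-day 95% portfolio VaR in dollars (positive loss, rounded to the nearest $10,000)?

$3,080,000

σ_p² = 0.39²·3.12² + 0.61²·0.975² + 2·0.41·0.39·0.61·3.12·0.975 = 2.4278 (%²).
σ_p = √2.4278 = 1.558%.
VaR = 1.645 × 1.558% = 2.563%; on $120,000,000 that is $3,075,600.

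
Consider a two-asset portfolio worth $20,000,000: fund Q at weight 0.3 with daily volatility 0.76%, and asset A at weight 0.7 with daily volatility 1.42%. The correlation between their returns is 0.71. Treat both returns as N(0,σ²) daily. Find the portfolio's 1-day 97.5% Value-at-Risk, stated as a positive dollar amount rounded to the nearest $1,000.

$457,000

σ_p² = 0.3²·0.76² + 0.7²·1.42² + 2·0.71·0.3·0.7·0.76·1.42 = 1.3618 (%²).
σ_p = √1.3618 = 1.167%.
At 97.5%, z = 1.960.
VaR = 1.960 × 1.167% = 2.287%; on $20,000,000 that is $457,400.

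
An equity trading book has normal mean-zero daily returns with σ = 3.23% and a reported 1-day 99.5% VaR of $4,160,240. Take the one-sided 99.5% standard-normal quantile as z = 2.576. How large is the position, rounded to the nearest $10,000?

VaR as a fraction of value: z·σ = 2.576 × 3.23% = 8.32048%.
Position = $4,160,240 / 0.0832048 = $50,000,000.

$50,000,000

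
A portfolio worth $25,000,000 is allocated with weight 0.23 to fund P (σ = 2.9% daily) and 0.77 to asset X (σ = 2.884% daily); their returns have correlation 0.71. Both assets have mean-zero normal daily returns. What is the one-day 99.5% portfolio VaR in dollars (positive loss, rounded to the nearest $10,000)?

σ_p² = 0.23²·2.9² + 0.77²·2.884² + 2·0.71·0.23·0.77·2.9·2.884 = 7.4796 (%²).
σ_p = √7.4796 = 2.735%.
At 99.5%, z = 2.576.
VaR = 2.576 × 2.735% = 7.045%; on $25,000,000 that is $1,761,250.

$1,760,000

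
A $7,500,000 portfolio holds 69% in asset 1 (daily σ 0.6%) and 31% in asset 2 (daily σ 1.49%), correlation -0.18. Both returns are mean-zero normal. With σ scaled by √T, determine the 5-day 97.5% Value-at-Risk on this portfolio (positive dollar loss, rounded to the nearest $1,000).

$185,000

σ_p = √(0.69²·0.6² + 0.31²·1.49² + 2·-0.18·0.69·0.31·0.6·1.49) = 0.562%.
σ_{5d} = 0.562% × √5 = 1.257%.
z(97.5%) = 1.960.
VaR = 1.960 × 1.257% = 2.464%; on $7,500,000 that is $184,800.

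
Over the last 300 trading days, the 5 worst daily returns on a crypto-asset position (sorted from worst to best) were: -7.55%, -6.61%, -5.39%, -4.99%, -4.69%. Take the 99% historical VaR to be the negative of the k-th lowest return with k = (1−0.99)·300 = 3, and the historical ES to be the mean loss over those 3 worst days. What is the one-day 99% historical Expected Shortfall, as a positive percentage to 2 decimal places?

6.52%

The 3 worst returns sum to -19.55%.
ES = −(-19.55%) / 3 = 6.5166…% ≈ 6.52%.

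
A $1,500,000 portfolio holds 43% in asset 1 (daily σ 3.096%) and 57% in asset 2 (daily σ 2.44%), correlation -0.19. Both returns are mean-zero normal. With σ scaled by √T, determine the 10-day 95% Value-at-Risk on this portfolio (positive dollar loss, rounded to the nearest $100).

$135,200

σ_p = √(0.43²·3.096² + 0.57²·2.44² + 2·-0.19·0.43·0.57·3.096·2.44) = 1.733%.
σ_{10d} = 1.733% × √10 = 5.480%.
z(95%) = 1.645.
VaR = 1.645 × 5.480% = 9.015%; on $1,500,000 that is $135,225.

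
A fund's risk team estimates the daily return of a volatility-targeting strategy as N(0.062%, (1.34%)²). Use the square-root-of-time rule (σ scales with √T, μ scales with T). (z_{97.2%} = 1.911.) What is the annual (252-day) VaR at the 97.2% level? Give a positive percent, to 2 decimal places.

σ_{252d} = 1.34% × √252 = 21.272%; μ_{252d} = 252 × 0.062% = 15.624%.
VaR = −(15.624%) + 1.911 × 21.272% = 25.027%.

25.03%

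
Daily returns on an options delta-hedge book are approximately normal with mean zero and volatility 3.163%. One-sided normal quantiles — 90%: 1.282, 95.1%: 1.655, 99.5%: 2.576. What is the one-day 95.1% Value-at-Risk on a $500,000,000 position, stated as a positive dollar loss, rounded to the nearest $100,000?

$26,200,000

VaR = z·σ = 1.655 × 3.163% = 5.235%.
On $500,000,000: 0.05235 × $500,000,000 = $26,175,000.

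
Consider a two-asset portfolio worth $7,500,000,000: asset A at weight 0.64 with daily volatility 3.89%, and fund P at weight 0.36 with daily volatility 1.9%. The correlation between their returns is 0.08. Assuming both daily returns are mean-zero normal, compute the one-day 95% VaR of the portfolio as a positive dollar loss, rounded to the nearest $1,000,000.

$325,000,000

σ_p² = 0.64²·3.89² + 0.36²·1.9² + 2·0.08·0.64·0.36·3.89·1.9 = 6.9384 (%²).
σ_p = √6.9384 = 2.634%.
At 95%, z = 1.645.
VaR = 1.645 × 2.634% = 4.333%; on $7,500,000,000 that is $324,975,000.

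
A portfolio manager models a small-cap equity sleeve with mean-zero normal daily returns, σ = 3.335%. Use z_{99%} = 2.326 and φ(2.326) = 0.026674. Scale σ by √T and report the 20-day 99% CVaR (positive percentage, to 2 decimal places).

39.78%

σ_{20d} = 3.335% × √20 = 14.915%.
ES multiplier = φ(z)/(1−α) = 0.026674/0.01 = 2.667.
ES = 14.915% × 2.667 = 39.778%.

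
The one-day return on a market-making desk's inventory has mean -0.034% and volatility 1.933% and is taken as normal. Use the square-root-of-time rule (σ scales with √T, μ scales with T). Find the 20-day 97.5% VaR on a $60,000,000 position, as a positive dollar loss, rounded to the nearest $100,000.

$10,600,000

At 97.5%, z = 1.960.
σ_{20d} = 1.933% × √20 = 8.645%; μ_{20d} = 20 × -0.034% = -0.680%.
VaR = −(-0.680%) + 1.960 × 8.645% = 17.624%.
On $60,000,000: 0.17624 × $60,000,000 = $10,574,400.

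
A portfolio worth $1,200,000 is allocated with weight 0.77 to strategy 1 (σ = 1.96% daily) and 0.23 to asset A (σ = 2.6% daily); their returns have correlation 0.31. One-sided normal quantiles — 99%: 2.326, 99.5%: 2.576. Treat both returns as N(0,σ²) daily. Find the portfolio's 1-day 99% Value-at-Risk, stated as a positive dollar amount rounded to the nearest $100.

$49,900

σ_p² = 0.77²·1.96² + 0.23²·2.6² + 2·0.31·0.77·0.23·1.96·2.6 = 3.1948 (%²).
σ_p = √3.1948 = 1.787%.
VaR = 2.326 × 1.787% = 4.157%; on $1,200,000 that is $49,884.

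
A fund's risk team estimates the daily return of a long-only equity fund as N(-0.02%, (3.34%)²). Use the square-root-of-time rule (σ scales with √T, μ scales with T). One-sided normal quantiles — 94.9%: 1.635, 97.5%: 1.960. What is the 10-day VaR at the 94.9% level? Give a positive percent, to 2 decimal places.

σ_{10d} = 3.34% × √10 = 10.562%; μ_{10d} = 10 × -0.02% = -0.200%.
VaR = −(-0.200%) + 1.635 × 10.562% = 17.469%.

17.47%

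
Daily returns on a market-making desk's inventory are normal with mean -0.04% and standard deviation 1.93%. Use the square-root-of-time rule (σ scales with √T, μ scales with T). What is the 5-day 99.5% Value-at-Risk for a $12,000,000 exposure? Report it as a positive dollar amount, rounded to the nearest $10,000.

At 99.5%, z = 2.576.
σ_{5d} = 1.93% × √5 = 4.316%; μ_{5d} = 5 × -0.04% = -0.200%.
VaR = −(-0.200%) + 2.576 × 4.316% = 11.318%.
On $12,000,000: 0.11318 × $12,000,000 = $1,358,160.

$1,360,000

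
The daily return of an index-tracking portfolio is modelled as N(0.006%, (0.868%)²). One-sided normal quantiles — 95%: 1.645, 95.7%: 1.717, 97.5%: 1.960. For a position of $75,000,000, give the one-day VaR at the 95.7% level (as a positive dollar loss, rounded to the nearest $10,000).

VaR = −μ + z·σ = −(0.006%) + 1.717 × 0.868% = 1.484%.
On $75,000,000: 0.01484 × $75,000,000 = $1,113,000.

$1,110,000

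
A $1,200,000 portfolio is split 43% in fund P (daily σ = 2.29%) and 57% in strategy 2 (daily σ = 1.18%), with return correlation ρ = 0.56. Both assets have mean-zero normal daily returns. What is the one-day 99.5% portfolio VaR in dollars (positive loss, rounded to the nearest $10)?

σ_p² = 0.43²·2.29² + 0.57²·1.18² + 2·0.56·0.43·0.57·2.29·1.18 = 2.1638 (%²).
σ_p = √2.1638 = 1.471%.
At 99.5%, z = 2.576.
VaR = 2.576 × 1.471% = 3.789%; on $1,200,000 that is $45,468.

$45,470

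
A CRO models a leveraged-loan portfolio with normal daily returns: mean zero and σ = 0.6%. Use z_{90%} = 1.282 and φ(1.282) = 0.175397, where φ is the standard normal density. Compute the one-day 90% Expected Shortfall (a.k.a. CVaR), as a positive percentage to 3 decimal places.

1.052%

Tail multiplier: φ(z)/(1−α) = 0.175397 / 0.1 = 1.754.
ES = 0.6% × 1.754 = 1.052%.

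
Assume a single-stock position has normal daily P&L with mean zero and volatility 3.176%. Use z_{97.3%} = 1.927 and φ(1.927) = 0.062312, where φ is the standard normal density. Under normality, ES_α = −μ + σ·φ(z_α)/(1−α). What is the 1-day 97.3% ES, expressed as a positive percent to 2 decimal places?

7.33%

Tail multiplier: φ(z)/(1−α) = 0.062312 / 0.027 = 2.308.
ES = 3.176% × 2.308 = 7.330%.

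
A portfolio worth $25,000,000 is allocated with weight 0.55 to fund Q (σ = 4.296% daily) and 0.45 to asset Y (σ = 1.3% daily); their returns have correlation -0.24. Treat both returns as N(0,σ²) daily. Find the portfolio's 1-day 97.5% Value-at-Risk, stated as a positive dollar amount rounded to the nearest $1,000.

σ_p² = 0.55²·4.296² + 0.45²·1.3² + 2·-0.24·0.55·0.45·4.296·1.3 = 5.2616 (%²).
σ_p = √5.2616 = 2.294%.
At 97.5%, z = 1.960.
VaR = 1.960 × 2.294% = 4.496%; on $25,000,000 that is $1,124,000.

$1,124,000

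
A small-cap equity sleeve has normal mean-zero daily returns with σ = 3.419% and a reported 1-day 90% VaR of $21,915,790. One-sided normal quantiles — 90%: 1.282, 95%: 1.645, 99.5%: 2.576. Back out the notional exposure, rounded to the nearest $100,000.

$500,000,000

VaR as a fraction of value: z·σ = 1.282 × 3.419% = 4.38316%.
Position = $21,915,790 / 0.0438316 = $500,000,000.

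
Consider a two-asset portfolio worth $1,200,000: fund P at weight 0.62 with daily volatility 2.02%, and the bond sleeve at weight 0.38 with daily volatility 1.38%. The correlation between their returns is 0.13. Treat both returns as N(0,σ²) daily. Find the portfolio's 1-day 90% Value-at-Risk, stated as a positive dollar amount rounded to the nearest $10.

$21,830

σ_p² = 0.62²·2.02² + 0.38²·1.38² + 2·0.13·0.62·0.38·2.02·1.38 = 2.0143 (%²).
σ_p = √2.0143 = 1.419%.
At 90%, z = 1.282.
VaR = 1.282 × 1.419% = 1.819%; on $1,200,000 that is $21,828.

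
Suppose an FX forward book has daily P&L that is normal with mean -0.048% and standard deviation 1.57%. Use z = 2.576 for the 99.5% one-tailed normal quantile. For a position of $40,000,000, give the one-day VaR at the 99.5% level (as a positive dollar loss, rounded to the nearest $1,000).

$1,637,000

VaR = −μ + z·σ = −(-0.048%) + 2.576 × 1.57% = 4.092%.
On $40,000,000: 0.04092 × $40,000,000 = $1,636,800.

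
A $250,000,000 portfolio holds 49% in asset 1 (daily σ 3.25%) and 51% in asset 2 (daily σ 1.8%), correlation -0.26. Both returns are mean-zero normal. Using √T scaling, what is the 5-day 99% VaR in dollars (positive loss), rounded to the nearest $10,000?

$21,040,000

σ_p = √(0.49²·3.25² + 0.51²·1.8² + 2·-0.26·0.49·0.51·3.25·1.8) = 1.618%.
σ_{5d} = 1.618% × √5 = 3.618%.
z(99%) = 2.326.
VaR = 2.326 × 3.618% = 8.415%; on $250,000,000 that is $21,037,500.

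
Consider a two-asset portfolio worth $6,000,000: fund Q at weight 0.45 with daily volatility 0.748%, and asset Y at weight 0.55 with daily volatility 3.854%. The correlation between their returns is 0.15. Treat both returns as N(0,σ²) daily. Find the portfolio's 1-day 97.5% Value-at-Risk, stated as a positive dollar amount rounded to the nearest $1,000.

$258,000

σ_p² = 0.45²·0.748² + 0.55²·3.854² + 2·0.15·0.45·0.55·0.748·3.854 = 4.8205 (%²).
σ_p = √4.8205 = 2.196%.
At 97.5%, z = 1.960.
VaR = 1.960 × 2.196% = 4.304%; on $6,000,000 that is $258,240.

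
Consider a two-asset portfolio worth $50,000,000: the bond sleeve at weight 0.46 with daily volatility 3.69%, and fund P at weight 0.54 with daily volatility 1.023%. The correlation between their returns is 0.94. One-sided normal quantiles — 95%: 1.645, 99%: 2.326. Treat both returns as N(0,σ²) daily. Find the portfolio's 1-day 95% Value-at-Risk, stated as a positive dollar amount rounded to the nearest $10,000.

$1,830,000

σ_p² = 0.46²·3.69² + 0.54²·1.023² + 2·0.94·0.46·0.54·3.69·1.023 = 4.9492 (%²).
σ_p = √4.9492 = 2.225%.
VaR = 1.645 × 2.225% = 3.660%; on $50,000,000 that is $1,830,000.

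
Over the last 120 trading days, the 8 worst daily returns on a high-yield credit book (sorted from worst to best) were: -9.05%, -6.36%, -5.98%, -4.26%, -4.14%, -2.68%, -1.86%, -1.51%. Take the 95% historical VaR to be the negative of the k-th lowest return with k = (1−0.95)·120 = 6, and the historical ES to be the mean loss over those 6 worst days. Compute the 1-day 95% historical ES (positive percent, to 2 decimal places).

The 6 worst returns sum to -32.47%.
ES = −(-32.47%) / 6 = 5.4116…% ≈ 5.41%.

5.41%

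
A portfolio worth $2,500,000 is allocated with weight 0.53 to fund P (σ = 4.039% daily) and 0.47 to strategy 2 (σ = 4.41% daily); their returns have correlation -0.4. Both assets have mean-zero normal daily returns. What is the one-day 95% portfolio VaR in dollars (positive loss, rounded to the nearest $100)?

σ_p² = 0.53²·4.039² + 0.47²·4.41² + 2·-0.4·0.53·0.47·4.039·4.41 = 5.3290 (%²).
σ_p = √5.3290 = 2.308%.
At 95%, z = 1.645.
VaR = 1.645 × 2.308% = 3.797%; on $2,500,000 that is $94,925.

$94,900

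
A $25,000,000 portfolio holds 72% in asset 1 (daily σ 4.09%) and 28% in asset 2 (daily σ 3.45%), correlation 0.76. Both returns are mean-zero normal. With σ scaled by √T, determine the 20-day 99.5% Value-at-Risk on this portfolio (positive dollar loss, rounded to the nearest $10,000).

$10,750,000

σ_p = √(0.72²·4.09² + 0.28²·3.45² + 2·0.76·0.72·0.28·4.09·3.45) = 3.732%.
σ_{20d} = 3.732% × √20 = 16.690%.
z(99.5%) = 2.576.
VaR = 2.576 × 16.690% = 42.993%; on $25,000,000 that is $10,748,250.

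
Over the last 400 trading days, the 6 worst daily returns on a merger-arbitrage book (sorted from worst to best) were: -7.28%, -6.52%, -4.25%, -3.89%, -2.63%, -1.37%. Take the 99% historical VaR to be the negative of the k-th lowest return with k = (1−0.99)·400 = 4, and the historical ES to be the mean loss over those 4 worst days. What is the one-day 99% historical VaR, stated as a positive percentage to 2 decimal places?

3.89%

k = 4; the 4th lowest return is -3.89%, so VaR = 3.89%.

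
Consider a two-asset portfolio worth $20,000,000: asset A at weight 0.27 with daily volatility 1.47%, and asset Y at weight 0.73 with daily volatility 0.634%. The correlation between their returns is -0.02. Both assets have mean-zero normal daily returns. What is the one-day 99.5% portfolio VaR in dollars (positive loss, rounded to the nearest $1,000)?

$311,000

σ_p² = 0.27²·1.47² + 0.73²·0.634² + 2·-0.02·0.27·0.73·1.47·0.634 = 0.3644 (%²).
σ_p = √0.3644 = 0.604%.
At 99.5%, z = 2.576.
VaR = 2.576 × 0.604% = 1.556%; on $20,000,000 that is $311,200.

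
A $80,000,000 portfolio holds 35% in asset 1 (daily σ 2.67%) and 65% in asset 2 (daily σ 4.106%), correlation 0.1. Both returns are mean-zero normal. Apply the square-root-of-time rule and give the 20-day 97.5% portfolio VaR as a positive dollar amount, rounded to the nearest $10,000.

σ_p = √(0.35²·2.67² + 0.65²·4.106² + 2·0.1·0.35·0.65·2.67·4.106) = 2.915%.
σ_{20d} = 2.915% × √20 = 13.036%.
z(97.5%) = 1.960.
VaR = 1.960 × 13.036% = 25.551%; on $80,000,000 that is $20,440,800.

$20,440,000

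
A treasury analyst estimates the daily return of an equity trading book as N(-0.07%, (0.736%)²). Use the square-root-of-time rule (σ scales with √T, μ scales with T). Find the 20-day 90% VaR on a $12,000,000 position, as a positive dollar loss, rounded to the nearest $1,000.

At 90%, z = 1.282.
σ_{20d} = 0.736% × √20 = 3.291%; μ_{20d} = 20 × -0.07% = -1.400%.
VaR = −(-1.400%) + 1.282 × 3.291% = 5.619%.
On $12,000,000: 0.05619 × $12,000,000 = $674,280.

$674,000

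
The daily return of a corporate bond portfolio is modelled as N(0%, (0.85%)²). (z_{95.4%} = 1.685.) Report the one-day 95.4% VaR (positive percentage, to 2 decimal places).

1.43%

VaR = z·σ = 1.685 × 0.85% = 1.432%.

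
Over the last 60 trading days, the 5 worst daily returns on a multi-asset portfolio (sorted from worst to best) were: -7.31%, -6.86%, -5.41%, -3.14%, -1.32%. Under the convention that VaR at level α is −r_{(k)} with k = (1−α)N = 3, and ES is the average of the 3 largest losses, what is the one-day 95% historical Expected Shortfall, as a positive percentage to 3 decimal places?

The 3 worst returns sum to -19.58%.
ES = −(-19.58%) / 3 = 6.5266…% ≈ 6.527%.

6.527%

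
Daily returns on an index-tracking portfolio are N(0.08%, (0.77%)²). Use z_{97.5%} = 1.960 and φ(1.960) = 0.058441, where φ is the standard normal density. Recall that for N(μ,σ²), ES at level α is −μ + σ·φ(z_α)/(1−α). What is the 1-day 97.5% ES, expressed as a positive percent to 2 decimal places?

Tail multiplier: φ(z)/(1−α) = 0.058441 / 0.025 = 2.338.
ES = −(0.08%) + 0.77% × 2.338 = 1.720%.

1.72%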